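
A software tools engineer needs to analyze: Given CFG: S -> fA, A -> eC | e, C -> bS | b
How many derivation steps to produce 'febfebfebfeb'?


Grammar: S -> fA, A -> eC | e, C -> bS | b
Deriving 'febfebfebfeb':
Step 1: S -> fA => fA
Step 2: A -> eC => feC
Step 3: C -> bS => febS
Step 4: S -> fA => febfA
Step 5: A -> eC => febfeC
Step 6: C -> bS => febfebS
Step 7: S -> fA => febfebfA
Step 8: A -> eC => febfebfeC
Step 9: C -> bS => febfebfebS
Step 10: S -> fA => febfebfebfA
Step 11: A -> eC => febfebfebfeC
Step 12: C -> b => febfebfebfeb
Total derivation steps: 12

12


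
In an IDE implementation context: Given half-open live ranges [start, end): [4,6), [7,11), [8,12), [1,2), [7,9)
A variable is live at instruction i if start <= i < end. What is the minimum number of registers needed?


Live ranges:
  Var0: [4, 6)
  Var1: [7, 11)
  Var2: [8, 12)
  Var3: [1, 2)
  Var4: [7, 9)
Sweep-line events (position, delta, active):
  pos=1 start -> active=1
  pos=2 end -> active=0
  pos=4 start -> active=1
  pos=6 end -> active=0
  pos=7 start -> active=1
  pos=7 start -> active=2
  pos=8 start -> active=3
  pos=9 end -> active=2
  pos=11 end -> active=1
  pos=12 end -> active=0
Maximum simultaneous active: 3
Minimum registers needed: 3

3


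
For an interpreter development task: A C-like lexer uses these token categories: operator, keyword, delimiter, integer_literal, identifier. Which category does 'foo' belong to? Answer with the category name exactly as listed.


Token: 'foo'
Checking categories:
  identifier: YES
  integer_literal: no
  operator: no
  keyword: no
  delimiter: no
Category: identifier

identifier


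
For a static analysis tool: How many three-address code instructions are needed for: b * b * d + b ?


Expression: b * b * d + b
Generating three-address code (respecting * over +/- precedence):
  Instruction 1: t1 = b * b
  Instruction 2: t2 = t1 * d
  Instruction 3: t3 = t2 + b
Total instructions: 3

3


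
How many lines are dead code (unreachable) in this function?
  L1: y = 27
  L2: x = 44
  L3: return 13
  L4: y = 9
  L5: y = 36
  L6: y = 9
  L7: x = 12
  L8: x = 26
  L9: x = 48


Analyzing control flow:
  L1: reachable (before return)
  L2: reachable (before return)
  L3: reachable (return statement)
  L4: DEAD (after return at L3)
  L5: DEAD (after return at L3)
  L6: DEAD (after return at L3)
  L7: DEAD (after return at L3)
  L8: DEAD (after return at L3)
  L9: DEAD (after return at L3)
Return at L3, total lines = 9
Dead lines: L4 through L9
Count: 6

6


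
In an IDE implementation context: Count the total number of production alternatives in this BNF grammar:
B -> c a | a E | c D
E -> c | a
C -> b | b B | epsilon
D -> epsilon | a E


Counting alternatives per rule:
  B: 3 alternative(s)
  E: 2 alternative(s)
  C: 3 alternative(s)
  D: 2 alternative(s)
Sum: 3 + 2 + 3 + 2 = 10

10


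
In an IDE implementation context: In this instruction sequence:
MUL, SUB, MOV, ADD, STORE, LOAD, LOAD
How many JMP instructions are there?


Scanning instruction sequence for JMP:
  Position 1: MUL
  Position 2: SUB
  Position 3: MOV
  Position 4: ADD
  Position 5: STORE
  Position 6: LOAD
  Position 7: LOAD
Matches at positions: []
Total JMP count: 0

0


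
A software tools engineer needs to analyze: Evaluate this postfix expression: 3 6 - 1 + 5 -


Processing tokens left to right:
Push 3, Push 6
Pop 3 and 6, compute 3 - 6 = -3, push -3
Push 1
Pop -3 and 1, compute -3 + 1 = -2, push -2
Push 5
Pop -2 and 5, compute -2 - 5 = -7, push -7
Stack result: -7

-7


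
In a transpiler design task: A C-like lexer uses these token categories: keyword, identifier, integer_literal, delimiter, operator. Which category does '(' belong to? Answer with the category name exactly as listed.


Token: '('
Checking categories:
  identifier: no
  integer_literal: no
  operator: no
  keyword: no
  delimiter: YES
Category: delimiter

delimiter


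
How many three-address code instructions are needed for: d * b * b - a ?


Expression: d * b * b - a
Generating three-address code (respecting * over +/- precedence):
  Instruction 1: t1 = d * b
  Instruction 2: t2 = t1 * b
  Instruction 3: t3 = t2 - a
Total instructions: 3

3


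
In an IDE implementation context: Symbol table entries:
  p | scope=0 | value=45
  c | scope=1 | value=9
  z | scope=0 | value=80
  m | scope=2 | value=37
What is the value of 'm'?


Searching symbol table for 'm':
  p | scope=0 | value=45
  c | scope=1 | value=9
  z | scope=0 | value=80
  m | scope=2 | value=37 <- MATCH
Found 'm' at scope 2 with value 37

37


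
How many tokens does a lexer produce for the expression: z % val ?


Scanning 'z % val'
Token 1: 'z' -> identifier
Token 2: '%' -> operator
Token 3: 'val' -> identifier
Total tokens: 3

3


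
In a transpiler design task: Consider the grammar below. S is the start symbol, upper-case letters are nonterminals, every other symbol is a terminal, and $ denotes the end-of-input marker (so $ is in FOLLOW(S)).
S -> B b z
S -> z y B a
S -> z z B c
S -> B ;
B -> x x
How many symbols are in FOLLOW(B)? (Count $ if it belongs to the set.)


S is the start symbol and does not occur in any rule body, so FOLLOW(S) = {$}.
Examining every occurrence of B in a rule body:
  S -> B b z : B is followed by terminal 'b' -> add 'b'
  S -> z y B a : B is followed by terminal 'a' -> add 'a'
  S -> z z B c : B is followed by terminal 'c' -> add 'c'
  S -> B ; : B is followed by terminal ';' -> add ';'
  B -> x x : B does not occur in the body -> contributes nothing
FOLLOW(B) = {;, a, b, c}
Count: 4

4


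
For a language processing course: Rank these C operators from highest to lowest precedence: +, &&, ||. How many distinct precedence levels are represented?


Looking up precedence for each operator:
  + -> precedence 5
  && -> precedence 2
  || -> precedence 1
Sorted highest to lowest: +, &&, ||
Distinct precedence values: [5, 2, 1]
Number of distinct levels: 3

3


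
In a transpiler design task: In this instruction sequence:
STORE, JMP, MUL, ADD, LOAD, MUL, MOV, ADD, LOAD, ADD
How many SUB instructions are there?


Scanning instruction sequence for SUB:
  Position 1: STORE
  Position 2: JMP
  Position 3: MUL
  Position 4: ADD
  Position 5: LOAD
  Position 6: MUL
  Position 7: MOV
  Position 8: ADD
  Position 9: LOAD
  Position 10: ADD
Matches at positions: []
Total SUB count: 0

0


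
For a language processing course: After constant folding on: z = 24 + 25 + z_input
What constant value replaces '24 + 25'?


Identifying constant sub-expression:
  Original: z = 24 + 25 + z_input
  24 and 25 are both compile-time constants
  Evaluating: 24 + 25 = 49
  After folding: z = 49 + z_input

49


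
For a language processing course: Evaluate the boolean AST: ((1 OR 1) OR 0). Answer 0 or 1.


Step 1: Evaluate inner node
  1 OR 1 = 1
Step 2: Evaluate root node
  1 OR 0 = 1

1


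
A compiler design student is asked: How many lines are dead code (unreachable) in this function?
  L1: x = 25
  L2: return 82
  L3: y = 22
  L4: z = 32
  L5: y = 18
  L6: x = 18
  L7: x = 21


Analyzing control flow:
  L1: reachable (before return)
  L2: reachable (return statement)
  L3: DEAD (after return at L2)
  L4: DEAD (after return at L2)
  L5: DEAD (after return at L2)
  L6: DEAD (after return at L2)
  L7: DEAD (after return at L2)
Return at L2, total lines = 7
Dead lines: L3 through L7
Count: 5

5


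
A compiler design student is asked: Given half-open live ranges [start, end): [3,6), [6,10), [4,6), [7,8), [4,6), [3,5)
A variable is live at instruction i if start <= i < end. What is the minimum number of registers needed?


Live ranges:
  Var0: [3, 6)
  Var1: [6, 10)
  Var2: [4, 6)
  Var3: [7, 8)
  Var4: [4, 6)
  Var5: [3, 5)
Sweep-line events (position, delta, active):
  pos=3 start -> active=1
  pos=3 start -> active=2
  pos=4 start -> active=3
  pos=4 start -> active=4
  pos=5 end -> active=3
  pos=6 end -> active=2
  pos=6 end -> active=1
  pos=6 end -> active=0
  pos=6 start -> active=1
  pos=7 start -> active=2
  pos=8 end -> active=1
  pos=10 end -> active=0
Maximum simultaneous active: 4
Minimum registers needed: 4

4


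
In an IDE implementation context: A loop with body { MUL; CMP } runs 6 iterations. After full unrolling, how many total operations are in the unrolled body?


Loop body operations: MUL, CMP (2 ops per iteration)
Unrolling 6 iterations:
  Iteration 1: MUL, CMP (2 ops)
  Iteration 2: MUL, CMP (2 ops)
  Iteration 3: MUL, CMP (2 ops)
  Iteration 4: MUL, CMP (2 ops)
  Iteration 5: MUL, CMP (2 ops)
  Iteration 6: MUL, CMP (2 ops)
Total: 6 iterations * 2 ops/iter = 12 operations

12


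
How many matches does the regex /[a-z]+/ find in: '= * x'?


Pattern: /[a-z]+/ (identifiers)
Input: '= * x'
Scanning for matches:
  Match 1: 'x'
Total matches: 1

1


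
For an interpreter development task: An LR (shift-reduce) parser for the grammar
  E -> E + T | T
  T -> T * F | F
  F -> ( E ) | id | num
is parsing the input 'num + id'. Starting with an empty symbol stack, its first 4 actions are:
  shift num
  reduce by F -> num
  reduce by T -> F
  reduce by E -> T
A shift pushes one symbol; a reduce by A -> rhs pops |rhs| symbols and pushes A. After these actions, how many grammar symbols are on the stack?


Tracking the symbol stack through each action:
  Action 1: shift 'num' : push -> stack = [num] (size 1)
  Action 2: reduce by F -> num : pop 1, push F -> stack = [F] (size 1)
  Action 3: reduce by T -> F : pop 1, push T -> stack = [T] (size 1)
  Action 4: reduce by E -> T : pop 1, push E -> stack = [E] (size 1)
Final stack size: 1

1


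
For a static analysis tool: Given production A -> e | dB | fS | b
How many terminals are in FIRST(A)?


Production: A -> e | dB | fS | b
Examining each alternative for leading terminals:
  A -> e : first terminal = 'e'
  A -> dB : first terminal = 'd'
  A -> fS : first terminal = 'f'
  A -> b : first terminal = 'b'
FIRST(A) = {b, d, e, f}
Count: 4

4


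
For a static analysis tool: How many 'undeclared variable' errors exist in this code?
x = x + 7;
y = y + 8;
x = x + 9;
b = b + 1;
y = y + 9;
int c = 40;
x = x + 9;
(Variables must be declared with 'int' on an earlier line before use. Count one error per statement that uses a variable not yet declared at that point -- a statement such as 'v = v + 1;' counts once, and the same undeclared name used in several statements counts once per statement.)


Scanning code line by line:
  Line 1: use 'x' -> ERROR (undeclared)
  Line 2: use 'y' -> ERROR (undeclared)
  Line 3: use 'x' -> ERROR (undeclared)
  Line 4: use 'b' -> ERROR (undeclared)
  Line 5: use 'y' -> ERROR (undeclared)
  Line 6: declare 'c' -> declared = ['c']
  Line 7: use 'x' -> ERROR (undeclared)
Total undeclared variable errors: 6

6


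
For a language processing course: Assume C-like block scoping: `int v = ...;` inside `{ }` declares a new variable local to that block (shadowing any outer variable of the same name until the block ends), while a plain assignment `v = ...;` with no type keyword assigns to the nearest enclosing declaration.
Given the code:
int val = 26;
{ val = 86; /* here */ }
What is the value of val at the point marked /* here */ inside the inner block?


Analyzing scoping rules:
Outer scope: declares val = 26
Inner block: 'val = 86;' has no type keyword, so it is an assignment to the outer val (no shadowing)
Inside the block, after the assignment -> 86
Result: 86

86


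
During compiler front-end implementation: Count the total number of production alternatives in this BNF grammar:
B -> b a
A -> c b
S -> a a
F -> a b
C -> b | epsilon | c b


Counting alternatives per rule:
  B: 1 alternative(s)
  A: 1 alternative(s)
  S: 1 alternative(s)
  F: 1 alternative(s)
  C: 3 alternative(s)
Sum: 1 + 1 + 1 + 1 + 3 = 7

7


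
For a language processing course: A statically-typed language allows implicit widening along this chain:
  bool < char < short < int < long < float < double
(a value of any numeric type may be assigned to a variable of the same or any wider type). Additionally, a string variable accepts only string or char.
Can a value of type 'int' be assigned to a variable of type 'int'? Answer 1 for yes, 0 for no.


Target variable type: int
Source value type: int
Numeric ranks: int=3, int=3
Widening allowed iff rank(source) <= rank(target): 3 <= 3? Yes
Result: 1

1


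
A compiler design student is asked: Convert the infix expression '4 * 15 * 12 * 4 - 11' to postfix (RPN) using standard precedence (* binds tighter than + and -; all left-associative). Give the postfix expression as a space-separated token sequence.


Applying the shunting-yard algorithm:
  Operand 4 -> output
  Push '*' onto operator stack -> op-stack: [*]
  Operand 15 -> output
  See '*' (prec 2); top '*' (prec 2) >= it -> pop '*' to output
  Push '*' onto operator stack -> op-stack: [*]
  Operand 12 -> output
  See '*' (prec 2); top '*' (prec 2) >= it -> pop '*' to output
  Push '*' onto operator stack -> op-stack: [*]
  Operand 4 -> output
  See '-' (prec 1); top '*' (prec 2) >= it -> pop '*' to output
  Push '-' onto operator stack -> op-stack: [-]
  Operand 11 -> output
  End of input: pop '-' to output
Postfix result: 4 15 * 12 * 4 * 11 -

4 15 * 12 * 4 * 11 -


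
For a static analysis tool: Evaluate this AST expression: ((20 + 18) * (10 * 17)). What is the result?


Expression: ((20 + 18) * (10 * 17))
Evaluating step by step:
  20 + 18 = 38
  10 * 17 = 170
  38 * 170 = 6460
Result: 6460

6460


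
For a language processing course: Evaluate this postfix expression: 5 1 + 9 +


Processing tokens left to right:
Push 5, Push 1
Pop 5 and 1, compute 5 + 1 = 6, push 6
Push 9
Pop 6 and 9, compute 6 + 9 = 15, push 15
Stack result: 15

15


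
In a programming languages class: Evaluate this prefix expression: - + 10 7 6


Parsing prefix expression: - + 10 7 6
Step 1: Innermost operation '+ 10 7'
  10 + 7 = 17
Step 2: Outer operation '- [17] 6'
  17 - 6 = 11

11


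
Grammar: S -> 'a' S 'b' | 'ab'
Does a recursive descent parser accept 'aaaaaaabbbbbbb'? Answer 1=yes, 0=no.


Grammar accepts strings of the form a^n b^n (n >= 1)
Word: 'aaaaaaabbbbbbb'
Counting: 7 a's and 7 b's
Check: 7 == 7? Yes
Derivation (S -> aSb applied 6 time(s), then S -> ab): S => aSb => aaSbb => aaaSbbb => aaaaSbbbb => aaaaaSbbbbb => aaaaaaSbbbbbb => aaaaaaabbbbbbb
Accepted

1


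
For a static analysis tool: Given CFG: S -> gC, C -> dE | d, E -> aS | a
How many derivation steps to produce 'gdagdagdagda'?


Grammar: S -> gC, C -> dE | d, E -> aS | a
Deriving 'gdagdagdagda':
Step 1: S -> gC => gC
Step 2: C -> dE => gdE
Step 3: E -> aS => gdaS
Step 4: S -> gC => gdagC
Step 5: C -> dE => gdagdE
Step 6: E -> aS => gdagdaS
Step 7: S -> gC => gdagdagC
Step 8: C -> dE => gdagdagdE
Step 9: E -> aS => gdagdagdaS
Step 10: S -> gC => gdagdagdagC
Step 11: C -> dE => gdagdagdagdE
Step 12: E -> a => gdagdagdagda
Total derivation steps: 12

12


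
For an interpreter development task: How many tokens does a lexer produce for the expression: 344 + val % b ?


Scanning '344 + val % b'
Token 1: '344' -> integer_literal
Token 2: '+' -> operator
Token 3: 'val' -> identifier
Token 4: '%' -> operator
Token 5: 'b' -> identifier
Total tokens: 5

5


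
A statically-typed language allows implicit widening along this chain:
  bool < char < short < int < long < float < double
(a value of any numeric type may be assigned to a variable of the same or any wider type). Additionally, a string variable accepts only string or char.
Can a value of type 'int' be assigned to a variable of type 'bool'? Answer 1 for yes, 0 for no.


Target variable type: bool
Source value type: int
Numeric ranks: int=3, bool=0
Widening allowed iff rank(source) <= rank(target): 3 <= 0? No
Result: 0

0


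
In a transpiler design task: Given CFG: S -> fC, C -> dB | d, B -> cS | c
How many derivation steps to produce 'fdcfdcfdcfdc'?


Grammar: S -> fC, C -> dB | d, B -> cS | c
Deriving 'fdcfdcfdcfdc':
Step 1: S -> fC => fC
Step 2: C -> dB => fdB
Step 3: B -> cS => fdcS
Step 4: S -> fC => fdcfC
Step 5: C -> dB => fdcfdB
Step 6: B -> cS => fdcfdcS
Step 7: S -> fC => fdcfdcfC
Step 8: C -> dB => fdcfdcfdB
Step 9: B -> cS => fdcfdcfdcS
Step 10: S -> fC => fdcfdcfdcfC
Step 11: C -> dB => fdcfdcfdcfdB
Step 12: B -> c => fdcfdcfdcfdc
Total derivation steps: 12

12


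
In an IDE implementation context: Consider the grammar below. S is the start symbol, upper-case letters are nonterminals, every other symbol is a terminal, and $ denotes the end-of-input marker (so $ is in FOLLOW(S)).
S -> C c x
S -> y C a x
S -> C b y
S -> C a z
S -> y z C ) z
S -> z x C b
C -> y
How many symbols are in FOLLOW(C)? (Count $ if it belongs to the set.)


S is the start symbol and does not occur in any rule body, so FOLLOW(S) = {$}.
Examining every occurrence of C in a rule body:
  S -> C c x : C is followed by terminal 'c' -> add 'c'
  S -> y C a x : C is followed by terminal 'a' -> add 'a'
  S -> C b y : C is followed by terminal 'b' -> add 'b'
  S -> C a z : C is followed by terminal 'a' -> add 'a' (already in the set)
  S -> y z C ) z : C is followed by terminal ')' -> add ')'
  S -> z x C b : C is followed by terminal 'b' -> add 'b' (already in the set)
  C -> y : C does not occur in the body -> contributes nothing
FOLLOW(C) = {), a, b, c}
Count: 4

4


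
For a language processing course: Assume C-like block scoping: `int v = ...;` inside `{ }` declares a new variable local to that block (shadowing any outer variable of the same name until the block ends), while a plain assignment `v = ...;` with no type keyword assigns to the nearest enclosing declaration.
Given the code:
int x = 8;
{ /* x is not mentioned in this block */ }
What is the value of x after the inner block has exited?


Analyzing scoping rules:
Outer scope: declares x = 8
Inner block: x is neither redeclared nor assigned -> unchanged
After the block -> 8
Result: 8

8


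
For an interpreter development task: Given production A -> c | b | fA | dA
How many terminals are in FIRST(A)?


Production: A -> c | b | fA | dA
Examining each alternative for leading terminals:
  A -> c : first terminal = 'c'
  A -> b : first terminal = 'b'
  A -> fA : first terminal = 'f'
  A -> dA : first terminal = 'd'
FIRST(A) = {b, c, d, f}
Count: 4

4


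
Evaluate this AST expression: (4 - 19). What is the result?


Expression: (4 - 19)
Evaluating step by step:
  4 - 19 = -15
Result: -15

-15


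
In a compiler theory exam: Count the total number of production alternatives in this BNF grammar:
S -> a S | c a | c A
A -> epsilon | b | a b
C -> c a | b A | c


Counting alternatives per rule:
  S: 3 alternative(s)
  A: 3 alternative(s)
  C: 3 alternative(s)
Sum: 3 + 3 + 3 = 9

9


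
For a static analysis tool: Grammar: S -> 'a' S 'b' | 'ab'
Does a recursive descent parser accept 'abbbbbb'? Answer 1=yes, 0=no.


Grammar accepts strings of the form a^n b^n (n >= 1)
Word: 'abbbbbb'
Counting: 1 a's and 6 b's
Check: 1 == 6? No
Mismatch: a-count != b-count
Rejected

0


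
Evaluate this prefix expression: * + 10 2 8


Parsing prefix expression: * + 10 2 8
Step 1: Innermost operation '+ 10 2'
  10 + 2 = 12
Step 2: Outer operation '* [12] 8'
  12 * 8 = 96

96


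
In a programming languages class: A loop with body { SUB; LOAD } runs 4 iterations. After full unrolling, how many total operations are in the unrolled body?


Loop body operations: SUB, LOAD (2 ops per iteration)
Unrolling 4 iterations:
  Iteration 1: SUB, LOAD (2 ops)
  Iteration 2: SUB, LOAD (2 ops)
  Iteration 3: SUB, LOAD (2 ops)
  Iteration 4: SUB, LOAD (2 ops)
Total: 4 iterations * 2 ops/iter = 8 operations

8


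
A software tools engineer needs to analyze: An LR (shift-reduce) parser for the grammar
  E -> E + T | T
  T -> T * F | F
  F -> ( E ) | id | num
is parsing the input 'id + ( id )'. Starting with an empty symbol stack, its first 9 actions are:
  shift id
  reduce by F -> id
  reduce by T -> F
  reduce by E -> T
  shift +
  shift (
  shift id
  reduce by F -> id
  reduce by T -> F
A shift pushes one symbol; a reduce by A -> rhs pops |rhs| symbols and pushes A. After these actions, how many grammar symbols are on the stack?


Tracking the symbol stack through each action:
  Action 1: shift 'id' : push -> stack = [id] (size 1)
  Action 2: reduce by F -> id : pop 1, push F -> stack = [F] (size 1)
  Action 3: reduce by T -> F : pop 1, push T -> stack = [T] (size 1)
  Action 4: reduce by E -> T : pop 1, push E -> stack = [E] (size 1)
  Action 5: shift '+' : push -> stack = [E, +] (size 2)
  Action 6: shift '(' : push -> stack = [E, +, (] (size 3)
  Action 7: shift 'id' : push -> stack = [E, +, (, id] (size 4)
  Action 8: reduce by F -> id : pop 1, push F -> stack = [E, +, (, F] (size 4)
  Action 9: reduce by T -> F : pop 1, push T -> stack = [E, +, (, T] (size 4)
Final stack size: 4

4


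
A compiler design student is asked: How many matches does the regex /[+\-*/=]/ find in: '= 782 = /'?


Pattern: /[+\-*/=]/ (operators)
Input: '= 782 = /'
Scanning for matches:
  Match 1: '='
  Match 2: '='
  Match 3: '/'
Total matches: 3

3


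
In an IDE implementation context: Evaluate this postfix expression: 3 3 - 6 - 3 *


Processing tokens left to right:
Push 3, Push 3
Pop 3 and 3, compute 3 - 3 = 0, push 0
Push 6
Pop 0 and 6, compute 0 - 6 = -6, push -6
Push 3
Pop -6 and 3, compute -6 * 3 = -18, push -18
Stack result: -18

-18


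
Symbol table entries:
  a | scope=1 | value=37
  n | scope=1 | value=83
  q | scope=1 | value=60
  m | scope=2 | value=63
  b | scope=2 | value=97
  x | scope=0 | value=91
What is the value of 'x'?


Searching symbol table for 'x':
  a | scope=1 | value=37
  n | scope=1 | value=83
  q | scope=1 | value=60
  m | scope=2 | value=63
  b | scope=2 | value=97
  x | scope=0 | value=91 <- MATCH
Found 'x' at scope 0 with value 91

91


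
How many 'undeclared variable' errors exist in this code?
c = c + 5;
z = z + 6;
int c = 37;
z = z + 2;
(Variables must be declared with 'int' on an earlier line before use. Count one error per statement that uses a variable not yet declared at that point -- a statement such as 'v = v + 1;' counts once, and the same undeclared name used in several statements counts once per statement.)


Scanning code line by line:
  Line 1: use 'c' -> ERROR (undeclared)
  Line 2: use 'z' -> ERROR (undeclared)
  Line 3: declare 'c' -> declared = ['c']
  Line 4: use 'z' -> ERROR (undeclared)
Total undeclared variable errors: 3

3


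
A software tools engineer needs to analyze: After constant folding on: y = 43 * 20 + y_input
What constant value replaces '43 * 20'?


Identifying constant sub-expression:
  Original: y = 43 * 20 + y_input
  43 and 20 are both compile-time constants
  Evaluating: 43 * 20 = 860
  After folding: y = 860 + y_input

860


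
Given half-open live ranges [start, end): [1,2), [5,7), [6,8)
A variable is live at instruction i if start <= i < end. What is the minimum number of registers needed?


Live ranges:
  Var0: [1, 2)
  Var1: [5, 7)
  Var2: [6, 8)
Sweep-line events (position, delta, active):
  pos=1 start -> active=1
  pos=2 end -> active=0
  pos=5 start -> active=1
  pos=6 start -> active=2
  pos=7 end -> active=1
  pos=8 end -> active=0
Maximum simultaneous active: 2
Minimum registers needed: 2

2


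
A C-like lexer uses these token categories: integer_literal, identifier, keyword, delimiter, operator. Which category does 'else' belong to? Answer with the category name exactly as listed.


Token: 'else'
Checking categories:
  identifier: no
  integer_literal: no
  operator: no
  keyword: YES
  delimiter: no
Category: keyword

keyword


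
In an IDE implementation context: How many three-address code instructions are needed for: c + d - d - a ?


Expression: c + d - d - a
Generating three-address code (respecting * over +/- precedence):
  Instruction 1: t1 = c + d
  Instruction 2: t2 = t1 - d
  Instruction 3: t3 = t2 - a
Total instructions: 3

3


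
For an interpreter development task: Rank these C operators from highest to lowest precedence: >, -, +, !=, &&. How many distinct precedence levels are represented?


Looking up precedence for each operator:
  > -> precedence 4
  - -> precedence 5
  + -> precedence 5
  != -> precedence 3
  && -> precedence 2
Sorted highest to lowest: -, +, >, !=, &&
Distinct precedence values: [5, 4, 3, 2]
Number of distinct levels: 4

4


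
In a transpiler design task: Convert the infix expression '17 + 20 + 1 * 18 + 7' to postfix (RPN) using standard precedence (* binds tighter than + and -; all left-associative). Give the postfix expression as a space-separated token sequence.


Applying the shunting-yard algorithm:
  Operand 17 -> output
  Push '+' onto operator stack -> op-stack: [+]
  Operand 20 -> output
  See '+' (prec 1); top '+' (prec 1) >= it -> pop '+' to output
  Push '+' onto operator stack -> op-stack: [+]
  Operand 1 -> output
  Push '*' onto operator stack -> op-stack: [+, *]
  Operand 18 -> output
  See '+' (prec 1); top '*' (prec 2) >= it -> pop '*' to output
  See '+' (prec 1); top '+' (prec 1) >= it -> pop '+' to output
  Push '+' onto operator stack -> op-stack: [+]
  Operand 7 -> output
  End of input: pop '+' to output
Postfix result: 17 20 + 1 18 * + 7 +

17 20 + 1 18 * + 7 +


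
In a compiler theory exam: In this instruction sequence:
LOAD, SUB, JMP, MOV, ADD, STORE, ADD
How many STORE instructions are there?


Scanning instruction sequence for STORE:
  Position 1: LOAD
  Position 2: SUB
  Position 3: JMP
  Position 4: MOV
  Position 5: ADD
  Position 6: STORE <- MATCH
  Position 7: ADD
Matches at positions: [6]
Total STORE count: 1

1


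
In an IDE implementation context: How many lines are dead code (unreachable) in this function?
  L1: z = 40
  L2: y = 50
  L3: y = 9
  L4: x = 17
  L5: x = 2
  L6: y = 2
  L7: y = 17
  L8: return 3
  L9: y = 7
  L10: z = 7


Analyzing control flow:
  L1: reachable (before return)
  L2: reachable (before return)
  L3: reachable (before return)
  L4: reachable (before return)
  L5: reachable (before return)
  L6: reachable (before return)
  L7: reachable (before return)
  L8: reachable (return statement)
  L9: DEAD (after return at L8)
  L10: DEAD (after return at L8)
Return at L8, total lines = 10
Dead lines: L9 through L10
Count: 2

2


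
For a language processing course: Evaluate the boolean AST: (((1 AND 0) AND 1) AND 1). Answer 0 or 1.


Step 1: Evaluate inner node
  1 AND 0 = 0
Step 2: Evaluate next node
  0 AND 1 = 0
Step 3: Evaluate root node
  0 AND 1 = 0

0


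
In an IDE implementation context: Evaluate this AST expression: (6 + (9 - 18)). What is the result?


Expression: (6 + (9 - 18))
Evaluating step by step:
  9 - 18 = -9
  6 + -9 = -3
Result: -3

-3


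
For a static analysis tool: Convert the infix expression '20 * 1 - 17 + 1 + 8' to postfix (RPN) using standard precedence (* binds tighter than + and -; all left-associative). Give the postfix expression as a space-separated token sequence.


Applying the shunting-yard algorithm:
  Operand 20 -> output
  Push '*' onto operator stack -> op-stack: [*]
  Operand 1 -> output
  See '-' (prec 1); top '*' (prec 2) >= it -> pop '*' to output
  Push '-' onto operator stack -> op-stack: [-]
  Operand 17 -> output
  See '+' (prec 1); top '-' (prec 1) >= it -> pop '-' to output
  Push '+' onto operator stack -> op-stack: [+]
  Operand 1 -> output
  See '+' (prec 1); top '+' (prec 1) >= it -> pop '+' to output
  Push '+' onto operator stack -> op-stack: [+]
  Operand 8 -> output
  End of input: pop '+' to output
Postfix result: 20 1 * 17 - 1 + 8 +

20 1 * 17 - 1 + 8 +


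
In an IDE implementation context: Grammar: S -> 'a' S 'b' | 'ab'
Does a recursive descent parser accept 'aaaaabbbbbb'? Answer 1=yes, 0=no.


Grammar accepts strings of the form a^n b^n (n >= 1)
Word: 'aaaaabbbbbb'
Counting: 5 a's and 6 b's
Check: 5 == 6? No
Mismatch: a-count != b-count
Rejected

0


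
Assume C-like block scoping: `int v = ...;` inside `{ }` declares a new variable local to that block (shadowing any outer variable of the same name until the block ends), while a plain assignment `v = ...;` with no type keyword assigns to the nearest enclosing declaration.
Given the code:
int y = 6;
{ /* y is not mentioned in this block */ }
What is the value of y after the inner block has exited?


Analyzing scoping rules:
Outer scope: declares y = 6
Inner block: y is neither redeclared nor assigned -> unchanged
After the block -> 6
Result: 6

6


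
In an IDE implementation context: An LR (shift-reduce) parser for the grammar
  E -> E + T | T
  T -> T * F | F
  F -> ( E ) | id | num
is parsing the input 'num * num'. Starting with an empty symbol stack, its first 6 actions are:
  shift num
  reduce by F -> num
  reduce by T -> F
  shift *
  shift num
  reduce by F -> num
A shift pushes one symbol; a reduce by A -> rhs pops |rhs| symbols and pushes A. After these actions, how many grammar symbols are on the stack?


Tracking the symbol stack through each action:
  Action 1: shift 'num' : push -> stack = [num] (size 1)
  Action 2: reduce by F -> num : pop 1, push F -> stack = [F] (size 1)
  Action 3: reduce by T -> F : pop 1, push T -> stack = [T] (size 1)
  Action 4: shift '*' : push -> stack = [T, *] (size 2)
  Action 5: shift 'num' : push -> stack = [T, *, num] (size 3)
  Action 6: reduce by F -> num : pop 1, push F -> stack = [T, *, F] (size 3)
Final stack size: 3

3


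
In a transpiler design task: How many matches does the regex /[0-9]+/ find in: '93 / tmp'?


Pattern: /[0-9]+/ (int literals)
Input: '93 / tmp'
Scanning for matches:
  Match 1: '93'
Total matches: 1

1


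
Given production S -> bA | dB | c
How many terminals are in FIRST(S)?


Production: S -> bA | dB | c
Examining each alternative for leading terminals:
  S -> bA : first terminal = 'b'
  S -> dB : first terminal = 'd'
  S -> c : first terminal = 'c'
FIRST(S) = {b, c, d}
Count: 3

3


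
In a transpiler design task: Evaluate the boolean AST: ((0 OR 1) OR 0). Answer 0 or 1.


Step 1: Evaluate inner node
  0 OR 1 = 1
Step 2: Evaluate root node
  1 OR 0 = 1

1


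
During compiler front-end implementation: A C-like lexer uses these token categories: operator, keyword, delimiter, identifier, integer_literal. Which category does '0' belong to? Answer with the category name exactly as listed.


Token: '0'
Checking categories:
  identifier: no
  integer_literal: YES
  operator: no
  keyword: no
  delimiter: no
Category: integer_literal

integer_literal


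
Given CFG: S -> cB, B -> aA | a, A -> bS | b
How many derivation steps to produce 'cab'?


Grammar: S -> cB, B -> aA | a, A -> bS | b
Deriving 'cab':
Step 1: S -> cB => cB
Step 2: B -> aA => caA
Step 3: A -> b => cab
Total derivation steps: 3

3


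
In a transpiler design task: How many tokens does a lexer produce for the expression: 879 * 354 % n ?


Scanning '879 * 354 % n'
Token 1: '879' -> integer_literal
Token 2: '*' -> operator
Token 3: '354' -> integer_literal
Token 4: '%' -> operator
Token 5: 'n' -> identifier
Total tokens: 5

5


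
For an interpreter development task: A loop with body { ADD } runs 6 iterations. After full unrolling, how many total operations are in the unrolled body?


Loop body operations: ADD (1 op per iteration)
Unrolling 6 iterations:
  Iteration 1: ADD (1 ops)
  Iteration 2: ADD (1 ops)
  Iteration 3: ADD (1 ops)
  Iteration 4: ADD (1 ops)
  Iteration 5: ADD (1 ops)
  Iteration 6: ADD (1 ops)
Total: 6 iterations * 1 ops/iter = 6 operations

6


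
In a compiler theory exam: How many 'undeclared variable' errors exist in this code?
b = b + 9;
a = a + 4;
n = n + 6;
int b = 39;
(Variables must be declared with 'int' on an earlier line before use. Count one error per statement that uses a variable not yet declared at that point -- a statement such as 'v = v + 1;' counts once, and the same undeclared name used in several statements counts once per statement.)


Scanning code line by line:
  Line 1: use 'b' -> ERROR (undeclared)
  Line 2: use 'a' -> ERROR (undeclared)
  Line 3: use 'n' -> ERROR (undeclared)
  Line 4: declare 'b' -> declared = ['b']
Total undeclared variable errors: 3

3


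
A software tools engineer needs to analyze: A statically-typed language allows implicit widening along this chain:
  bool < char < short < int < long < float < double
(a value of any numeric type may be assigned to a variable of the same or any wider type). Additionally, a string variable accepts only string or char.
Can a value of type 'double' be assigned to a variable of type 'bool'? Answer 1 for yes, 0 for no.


Target variable type: bool
Source value type: double
Numeric ranks: double=6, bool=0
Widening allowed iff rank(source) <= rank(target): 6 <= 0? No
Result: 0

0


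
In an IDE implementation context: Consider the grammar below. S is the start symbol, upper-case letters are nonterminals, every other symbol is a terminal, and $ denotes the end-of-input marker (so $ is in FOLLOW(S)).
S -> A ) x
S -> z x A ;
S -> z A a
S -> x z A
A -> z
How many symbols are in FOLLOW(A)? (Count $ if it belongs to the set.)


S is the start symbol and does not occur in any rule body, so FOLLOW(S) = {$}.
Examining every occurrence of A in a rule body:
  S -> A ) x : A is followed by terminal ')' -> add ')'
  S -> z x A ; : A is followed by terminal ';' -> add ';'
  S -> z A a : A is followed by terminal 'a' -> add 'a'
  S -> x z A : A is at the right end -> add FOLLOW(S) = {$}
  A -> z : A does not occur in the body -> contributes nothing
FOLLOW(A) = {), ;, a, $}
Count: 4

4


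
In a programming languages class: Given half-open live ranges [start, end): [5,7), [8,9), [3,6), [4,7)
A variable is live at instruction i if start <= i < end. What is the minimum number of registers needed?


Live ranges:
  Var0: [5, 7)
  Var1: [8, 9)
  Var2: [3, 6)
  Var3: [4, 7)
Sweep-line events (position, delta, active):
  pos=3 start -> active=1
  pos=4 start -> active=2
  pos=5 start -> active=3
  pos=6 end -> active=2
  pos=7 end -> active=1
  pos=7 end -> active=0
  pos=8 start -> active=1
  pos=9 end -> active=0
Maximum simultaneous active: 3
Minimum registers needed: 3

3


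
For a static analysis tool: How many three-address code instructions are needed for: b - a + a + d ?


Expression: b - a + a + d
Generating three-address code (respecting * over +/- precedence):
  Instruction 1: t1 = b - a
  Instruction 2: t2 = t1 + a
  Instruction 3: t3 = t2 + d
Total instructions: 3

3


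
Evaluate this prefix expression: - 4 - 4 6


Parsing prefix expression: - 4 - 4 6
Step 1: Innermost operation '- 4 6'
  4 - 6 = -2
Step 2: Outer operation '- 4 [-2]'
  4 - -2 = 6

6


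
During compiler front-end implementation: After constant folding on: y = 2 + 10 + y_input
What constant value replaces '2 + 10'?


Identifying constant sub-expression:
  Original: y = 2 + 10 + y_input
  2 and 10 are both compile-time constants
  Evaluating: 2 + 10 = 12
  After folding: y = 12 + y_input

12


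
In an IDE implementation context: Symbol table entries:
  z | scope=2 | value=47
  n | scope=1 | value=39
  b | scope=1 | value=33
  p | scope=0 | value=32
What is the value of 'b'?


Searching symbol table for 'b':
  z | scope=2 | value=47
  n | scope=1 | value=39
  b | scope=1 | value=33 <- MATCH
  p | scope=0 | value=32
Found 'b' at scope 1 with value 33

33


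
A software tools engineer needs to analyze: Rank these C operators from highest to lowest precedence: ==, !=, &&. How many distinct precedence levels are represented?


Looking up precedence for each operator:
  == -> precedence 3
  != -> precedence 3
  && -> precedence 2
Sorted highest to lowest: ==, !=, &&
Distinct precedence values: [3, 2]
Number of distinct levels: 2

2


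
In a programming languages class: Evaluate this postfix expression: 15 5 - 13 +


Processing tokens left to right:
Push 15, Push 5
Pop 15 and 5, compute 15 - 5 = 10, push 10
Push 13
Pop 10 and 13, compute 10 + 13 = 23, push 23
Stack result: 23

23


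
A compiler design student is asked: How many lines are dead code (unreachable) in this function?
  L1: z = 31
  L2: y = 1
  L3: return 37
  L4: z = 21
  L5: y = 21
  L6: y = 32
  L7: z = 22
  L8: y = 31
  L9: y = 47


Analyzing control flow:
  L1: reachable (before return)
  L2: reachable (before return)
  L3: reachable (return statement)
  L4: DEAD (after return at L3)
  L5: DEAD (after return at L3)
  L6: DEAD (after return at L3)
  L7: DEAD (after return at L3)
  L8: DEAD (after return at L3)
  L9: DEAD (after return at L3)
Return at L3, total lines = 9
Dead lines: L4 through L9
Count: 6

6


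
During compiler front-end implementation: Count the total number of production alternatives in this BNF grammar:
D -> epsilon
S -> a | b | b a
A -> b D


Counting alternatives per rule:
  D: 1 alternative(s)
  S: 3 alternative(s)
  A: 1 alternative(s)
Sum: 1 + 3 + 1 = 5

5


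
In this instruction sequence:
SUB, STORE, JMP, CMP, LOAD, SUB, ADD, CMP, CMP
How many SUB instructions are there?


Scanning instruction sequence for SUB:
  Position 1: SUB <- MATCH
  Position 2: STORE
  Position 3: JMP
  Position 4: CMP
  Position 5: LOAD
  Position 6: SUB <- MATCH
  Position 7: ADD
  Position 8: CMP
  Position 9: CMP
Matches at positions: [1, 6]
Total SUB count: 2

2


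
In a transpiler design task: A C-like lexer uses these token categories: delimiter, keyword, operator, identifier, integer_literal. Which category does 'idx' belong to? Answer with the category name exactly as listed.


Token: 'idx'
Checking categories:
  identifier: YES
  integer_literal: no
  operator: no
  keyword: no
  delimiter: no
Category: identifier

identifier


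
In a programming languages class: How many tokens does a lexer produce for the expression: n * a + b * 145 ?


Scanning 'n * a + b * 145'
Token 1: 'n' -> identifier
Token 2: '*' -> operator
Token 3: 'a' -> identifier
Token 4: '+' -> operator
Token 5: 'b' -> identifier
Token 6: '*' -> operator
Token 7: '145' -> integer_literal
Total tokens: 7

7


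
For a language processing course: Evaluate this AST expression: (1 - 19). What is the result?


Expression: (1 - 19)
Evaluating step by step:
  1 - 19 = -18
Result: -18

-18


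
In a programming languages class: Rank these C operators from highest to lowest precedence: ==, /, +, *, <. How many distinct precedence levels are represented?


Looking up precedence for each operator:
  == -> precedence 3
  / -> precedence 6
  + -> precedence 5
  * -> precedence 6
  < -> precedence 4
Sorted highest to lowest: /, *, +, <, ==
Distinct precedence values: [6, 5, 4, 3]
Number of distinct levels: 4

4


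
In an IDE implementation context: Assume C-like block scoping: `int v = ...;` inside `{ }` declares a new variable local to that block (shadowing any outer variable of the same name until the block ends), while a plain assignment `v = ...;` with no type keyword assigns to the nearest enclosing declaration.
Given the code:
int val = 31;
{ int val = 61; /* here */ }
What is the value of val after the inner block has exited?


Analyzing scoping rules:
Outer scope: declares val = 31
Inner block: 'int val = 61;' declares a NEW val that shadows the outer one
When the block exits the inner val goes out of scope; the outer val was never modified -> 31
Result: 31

31


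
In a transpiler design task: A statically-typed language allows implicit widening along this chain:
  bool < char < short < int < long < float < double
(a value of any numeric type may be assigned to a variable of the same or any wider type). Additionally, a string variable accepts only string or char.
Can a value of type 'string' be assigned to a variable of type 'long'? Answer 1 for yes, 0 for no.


Target variable type: long
Source value type: string
Rule: string cannot widen to any numeric type
Result: 0

0


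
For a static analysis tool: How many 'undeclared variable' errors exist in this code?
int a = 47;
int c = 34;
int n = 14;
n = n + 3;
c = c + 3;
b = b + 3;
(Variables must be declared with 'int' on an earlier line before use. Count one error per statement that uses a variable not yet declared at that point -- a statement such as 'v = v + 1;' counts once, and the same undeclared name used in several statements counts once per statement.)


Scanning code line by line:
  Line 1: declare 'a' -> declared = ['a']
  Line 2: declare 'c' -> declared = ['a', 'c']
  Line 3: declare 'n' -> declared = ['a', 'c', 'n']
  Line 4: use 'n' -> OK (declared)
  Line 5: use 'c' -> OK (declared)
  Line 6: use 'b' -> ERROR (undeclared)
Total undeclared variable errors: 1

1
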